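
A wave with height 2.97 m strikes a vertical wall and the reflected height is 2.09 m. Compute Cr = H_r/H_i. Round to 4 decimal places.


Cr = H_r / H_i
Cr = 2.09 / 2.97
Cr = 0.7037

0.7037


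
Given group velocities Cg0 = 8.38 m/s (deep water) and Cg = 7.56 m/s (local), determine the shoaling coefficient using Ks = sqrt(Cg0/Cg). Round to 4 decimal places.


Ks = sqrt(Cg0 / Cg)
Ks = sqrt(8.38 / 7.56)
Ks = sqrt(1.1085)
Ks = 1.0528

1.0528


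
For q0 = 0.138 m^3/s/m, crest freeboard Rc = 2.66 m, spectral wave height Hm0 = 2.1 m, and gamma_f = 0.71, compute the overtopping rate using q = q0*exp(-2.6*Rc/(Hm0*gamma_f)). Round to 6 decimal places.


q = q0 * exp(-2.6 * Rc / (Hm0 * gamma_f))
Exponent = -2.6 * 2.66 / (2.1 * 0.71)
= -2.6 * 2.66 / 1.4910
= -4.638498
exp(-4.638498) = 0.009672
q = 0.138 * 0.009672
q = 0.001335 m^3/s/m

0.001335


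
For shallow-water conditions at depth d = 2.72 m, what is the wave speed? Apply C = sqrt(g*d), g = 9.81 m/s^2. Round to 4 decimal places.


Using the shallow-water approximation:
C = sqrt(g * d) = sqrt(9.81 * 2.72)
C = sqrt(26.6832)
C = 5.1656 m/s

5.1656


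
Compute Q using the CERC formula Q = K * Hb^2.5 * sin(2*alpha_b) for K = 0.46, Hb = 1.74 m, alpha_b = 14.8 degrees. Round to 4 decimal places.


Q = K * Hb^2.5 * sin(2 * alpha_b)
Hb^2.5 = 1.74^2.5 = 3.993679
sin(2 * 14.8) = sin(29.6) = 0.493942
Q = 0.46 * 3.993679 * 0.493942
Q = 0.9074 m^3/s

0.9074


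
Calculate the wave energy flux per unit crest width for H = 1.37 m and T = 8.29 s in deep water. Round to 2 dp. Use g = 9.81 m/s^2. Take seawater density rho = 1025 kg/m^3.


P = rho * g^2 * H^2 * T / (32 * pi)
P = 1025 * 9.81^2 * 1.37^2 * 8.29 / (32 * pi)
P = 1025 * 96.2361 * 1.8769 * 8.29 / 100.53096
P = 15267.14 W/m

15267.14


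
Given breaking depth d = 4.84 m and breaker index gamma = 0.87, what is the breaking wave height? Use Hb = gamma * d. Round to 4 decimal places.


Hb = gamma * d
Hb = 0.87 * 4.84
Hb = 4.2108 m

4.2108


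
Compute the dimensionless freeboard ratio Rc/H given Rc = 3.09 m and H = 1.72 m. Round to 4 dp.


Relative freeboard = Rc / H
= 3.09 / 1.72
= 1.7965

1.7965


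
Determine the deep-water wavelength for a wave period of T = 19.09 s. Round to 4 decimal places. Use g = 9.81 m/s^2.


L0 = g * T^2 / (2 * pi)
L0 = 9.81 * 19.09^2 / (2 * pi)
L0 = 9.81 * 364.4281 / 6.28319
L0 = 3575.0397 / 6.28319
L0 = 568.9852 m

568.9852


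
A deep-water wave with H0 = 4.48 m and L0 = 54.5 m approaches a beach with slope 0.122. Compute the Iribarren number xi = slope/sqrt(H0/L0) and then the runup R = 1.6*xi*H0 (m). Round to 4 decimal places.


xi = slope / sqrt(H0/L0)
H0/L0 = 4.48/54.5 = 0.082202
sqrt(0.082202) = 0.286709
xi = 0.122 / 0.286709 = 0.425519
R = 1.6 * xi * H0 = 1.6 * 0.425519 * 4.48
R = 3.0501 m

3.0501


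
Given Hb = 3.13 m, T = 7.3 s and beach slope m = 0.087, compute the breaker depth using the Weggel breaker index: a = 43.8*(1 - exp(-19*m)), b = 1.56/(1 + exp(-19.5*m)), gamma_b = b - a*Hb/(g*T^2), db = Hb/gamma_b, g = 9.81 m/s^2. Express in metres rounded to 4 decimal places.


a = 43.8 * (1 - exp(-19 * m))
exp(-19 * 0.087) = exp(-1.6530) = 0.191475
a = 43.8 * (1 - 0.191475) = 35.413412
b = 1.56 / (1 + exp(-19.5 * m))
exp(-19.5 * 0.087) = exp(-1.6965) = 0.183324
b = 1.56 / (1 + 0.183324) = 1.318320
Hb / (g * T^2) = 3.13 / (9.81 * 7.3^2) = 3.13 / 522.7749 = 0.00598728
gamma_b = b - a * Hb/(g*T^2) = 1.318320 - 35.413412 * 0.00598728 = 1.106290
db = Hb / gamma_b = 3.13 / 1.106290
db = 2.8293 m

2.8293


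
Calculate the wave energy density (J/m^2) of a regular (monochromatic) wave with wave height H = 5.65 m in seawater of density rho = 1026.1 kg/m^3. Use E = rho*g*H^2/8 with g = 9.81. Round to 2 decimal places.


E = (1/8) * rho * g * H^2
E = (1/8) * 1026.1 * 9.81 * 5.65^2
E = 0.125 * 1026.1 * 9.81 * 31.9225
E = 40166.65 J/m^2

40166.65


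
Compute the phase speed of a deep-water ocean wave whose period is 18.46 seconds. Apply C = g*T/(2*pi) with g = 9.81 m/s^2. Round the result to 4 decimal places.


We use the deep-water celerity formula:
C = g * T / (2 * pi)
C = 9.81 * 18.46 / (2 * 3.14159...)
C = 181.092600 / 6.283185
C = 28.8218 m/s

28.8218


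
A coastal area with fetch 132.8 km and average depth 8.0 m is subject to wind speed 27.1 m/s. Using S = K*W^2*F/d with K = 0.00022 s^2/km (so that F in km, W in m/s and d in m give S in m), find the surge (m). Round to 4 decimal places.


S = K * W^2 * F / d
W^2 = 27.1^2 = 734.41
S = 0.00022 * 734.41 * 132.8 / 8.0
Numerator = 0.00022 * 734.41 * 132.8 = 21.456523
S = 21.456523 / 8.0 = 2.6821 m

2.6821


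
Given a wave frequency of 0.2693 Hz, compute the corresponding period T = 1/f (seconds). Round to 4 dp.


T = 1 / f
T = 1 / 0.2693
T = 3.7133 s

3.7133


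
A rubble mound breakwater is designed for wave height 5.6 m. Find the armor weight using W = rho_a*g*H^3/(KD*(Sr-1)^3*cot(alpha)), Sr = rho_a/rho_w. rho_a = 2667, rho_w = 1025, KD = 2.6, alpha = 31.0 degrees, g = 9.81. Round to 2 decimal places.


Sr = rho_a / rho_w = 2667 / 1025 = 2.601951
(Sr - 1) = 1.601951
(Sr - 1)^3 = 4.111004
cot(31.0) = 1 / tan(31.0) = 1 / 0.600861 = 1.664279
Numerator = 2667 * 9.81 * 5.6^3 = 4594688.8243
Denominator = 2.6 * 4.111004 * 1.664279 = 17.788833
W = 4594688.8243 / 17.788833
W = 258290.62 N

258290.62


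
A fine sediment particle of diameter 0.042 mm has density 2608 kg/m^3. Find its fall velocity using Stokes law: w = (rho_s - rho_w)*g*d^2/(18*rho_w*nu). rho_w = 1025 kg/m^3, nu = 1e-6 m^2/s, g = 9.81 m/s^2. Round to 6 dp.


w = (rho_s - rho_w) * g * d^2 / (18 * rho_w * nu)
d = 0.042 mm = 0.000042 m
rho_s - rho_w = 2608 - 1025 = 1583
Numerator = 1583 * 9.81 * (0.000042)^2 = 0.000027393562
Denominator = 18 * 1025 * 1e-6 = 0.018450
w = 0.001485 m/s

0.001485


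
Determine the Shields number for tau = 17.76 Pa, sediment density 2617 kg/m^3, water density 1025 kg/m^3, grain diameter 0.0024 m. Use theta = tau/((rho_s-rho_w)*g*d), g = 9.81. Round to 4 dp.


theta = tau / ((rho_s - rho_w) * g * d)
rho_s - rho_w = 2617 - 1025 = 1592
Denominator = 1592 * 9.81 * 0.0024 = 37.482048
theta = 17.76 / 37.482048
theta = 0.4738

0.4738


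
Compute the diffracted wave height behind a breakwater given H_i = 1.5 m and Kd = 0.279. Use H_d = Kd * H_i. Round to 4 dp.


H_d = Kd * H_i
H_d = 0.279 * 1.5
H_d = 0.4185 m

0.4185


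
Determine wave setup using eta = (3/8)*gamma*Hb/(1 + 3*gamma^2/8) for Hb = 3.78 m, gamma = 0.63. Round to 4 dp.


eta = (3/8) * gamma * Hb / (1 + 3*gamma^2/8)
Numerator = (3/8) * 0.63 * 3.78 = 0.893025
Denominator = 1 + 3*0.63^2/8 = 1 + 0.148838 = 1.148838
eta = 0.893025 / 1.148838
eta = 0.7773 m

0.7773


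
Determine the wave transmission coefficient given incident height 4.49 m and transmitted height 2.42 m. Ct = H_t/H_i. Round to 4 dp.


Ct = H_t / H_i
Ct = 2.42 / 4.49
Ct = 0.5390

0.5390


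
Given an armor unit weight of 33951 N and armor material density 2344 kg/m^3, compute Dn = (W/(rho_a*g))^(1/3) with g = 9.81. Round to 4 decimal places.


V = W / (rho_a * g)
V = 33951 / (2344 * 9.81)
V = 33951 / 22994.64
V = 1.476475 m^3
Dn = V^(1/3) = 1.476475^(1/3)
Dn = 1.1387 m

1.1387


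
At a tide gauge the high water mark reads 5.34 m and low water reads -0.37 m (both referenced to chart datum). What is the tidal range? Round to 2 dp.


Tidal range = High water - Low water
Tidal range = 5.34 - (-0.37)
Tidal range = 5.71 m

5.71


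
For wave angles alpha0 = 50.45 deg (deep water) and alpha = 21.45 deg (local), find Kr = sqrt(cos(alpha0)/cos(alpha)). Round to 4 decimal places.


Kr = sqrt(cos(alpha0) / cos(alpha))
cos(50.45) = 0.636751
cos(21.45) = 0.930737
Kr = sqrt(0.636751 / 0.930737)
Kr = sqrt(0.684137)
Kr = 0.8271

0.8271


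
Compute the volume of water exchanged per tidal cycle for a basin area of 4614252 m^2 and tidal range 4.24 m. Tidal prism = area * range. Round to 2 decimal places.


Tidal prism = Area * Tidal range
P = 4614252 * 4.24
P = 19564428.48 m^3

19564428.48


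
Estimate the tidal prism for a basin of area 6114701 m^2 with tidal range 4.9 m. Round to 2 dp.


Tidal prism = Area * Tidal range
P = 6114701 * 4.9
P = 29962034.90 m^3

29962034.90


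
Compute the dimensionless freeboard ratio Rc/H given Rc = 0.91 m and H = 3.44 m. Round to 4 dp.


Relative freeboard = Rc / H
= 0.91 / 3.44
= 0.2645

0.2645


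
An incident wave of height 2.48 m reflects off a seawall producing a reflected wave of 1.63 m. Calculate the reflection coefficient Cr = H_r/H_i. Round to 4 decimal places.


Cr = H_r / H_i
Cr = 1.63 / 2.48
Cr = 0.6573

0.6573


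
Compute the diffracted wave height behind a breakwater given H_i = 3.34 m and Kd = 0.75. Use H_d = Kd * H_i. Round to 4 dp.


H_d = Kd * H_i
H_d = 0.75 * 3.34
H_d = 2.5050 m

2.5050


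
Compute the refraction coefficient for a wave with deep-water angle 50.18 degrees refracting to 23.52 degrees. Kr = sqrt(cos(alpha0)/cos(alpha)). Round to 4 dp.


Kr = sqrt(cos(alpha0) / cos(alpha))
cos(50.18) = 0.640378
cos(23.52) = 0.916921
Kr = sqrt(0.640378 / 0.916921)
Kr = sqrt(0.698400)
Kr = 0.8357

0.8357


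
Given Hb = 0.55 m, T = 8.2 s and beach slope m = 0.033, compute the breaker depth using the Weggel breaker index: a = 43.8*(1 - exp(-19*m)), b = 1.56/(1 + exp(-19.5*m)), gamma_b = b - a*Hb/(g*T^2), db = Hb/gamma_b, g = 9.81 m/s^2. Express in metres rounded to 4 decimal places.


a = 43.8 * (1 - exp(-19 * m))
exp(-19 * 0.033) = exp(-0.6270) = 0.534192
a = 43.8 * (1 - 0.534192) = 20.402391
b = 1.56 / (1 + exp(-19.5 * m))
exp(-19.5 * 0.033) = exp(-0.6435) = 0.525450
b = 1.56 / (1 + 0.525450) = 1.022649
Hb / (g * T^2) = 0.55 / (9.81 * 8.2^2) = 0.55 / 659.6244 = 0.00083381
gamma_b = b - a * Hb/(g*T^2) = 1.022649 - 20.402391 * 0.00083381 = 1.005637
db = Hb / gamma_b = 0.55 / 1.005637
db = 0.5469 m

0.5469


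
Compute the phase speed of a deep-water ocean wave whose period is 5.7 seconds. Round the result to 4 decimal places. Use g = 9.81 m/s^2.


We use the deep-water celerity formula:
C = g * T / (2 * pi)
C = 9.81 * 5.7 / (2 * 3.14159...)
C = 55.917000 / 6.283185
C = 8.8995 m/s

8.8995


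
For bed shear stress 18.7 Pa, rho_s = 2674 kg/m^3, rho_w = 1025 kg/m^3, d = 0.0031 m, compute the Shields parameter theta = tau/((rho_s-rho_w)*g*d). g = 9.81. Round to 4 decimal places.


theta = tau / ((rho_s - rho_w) * g * d)
rho_s - rho_w = 2674 - 1025 = 1649
Denominator = 1649 * 9.81 * 0.0031 = 50.147739
theta = 18.7 / 50.147739
theta = 0.3729

0.3729


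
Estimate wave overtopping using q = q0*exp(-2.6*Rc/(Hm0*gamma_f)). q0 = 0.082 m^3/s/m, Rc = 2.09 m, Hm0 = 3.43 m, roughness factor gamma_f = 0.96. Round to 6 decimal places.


q = q0 * exp(-2.6 * Rc / (Hm0 * gamma_f))
Exponent = -2.6 * 2.09 / (3.43 * 0.96)
= -2.6 * 2.09 / 3.2928
= -1.650267
exp(-1.650267) = 0.191999
q = 0.082 * 0.191999
q = 0.015744 m^3/s/m

0.015744


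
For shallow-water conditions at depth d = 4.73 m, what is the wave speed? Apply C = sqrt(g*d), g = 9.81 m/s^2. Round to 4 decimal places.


Using the shallow-water approximation:
C = sqrt(g * d) = sqrt(9.81 * 4.73)
C = sqrt(46.4013)
C = 6.8118 m/s

6.8118


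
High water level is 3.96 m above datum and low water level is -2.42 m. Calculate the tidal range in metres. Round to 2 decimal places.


Tidal range = High water - Low water
Tidal range = 3.96 - (-2.42)
Tidal range = 6.38 m

6.38


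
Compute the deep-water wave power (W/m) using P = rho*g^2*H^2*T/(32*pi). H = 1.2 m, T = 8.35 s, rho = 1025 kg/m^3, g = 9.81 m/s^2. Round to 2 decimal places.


P = rho * g^2 * H^2 * T / (32 * pi)
P = 1025 * 9.81^2 * 1.2^2 * 8.35 / (32 * pi)
P = 1025 * 96.2361 * 1.4400 * 8.35 / 100.53096
P = 11798.07 W/m

11798.07


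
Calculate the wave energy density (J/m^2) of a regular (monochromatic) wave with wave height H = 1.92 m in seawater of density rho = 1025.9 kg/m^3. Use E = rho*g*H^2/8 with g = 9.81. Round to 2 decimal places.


E = (1/8) * rho * g * H^2
E = (1/8) * 1025.9 * 9.81 * 1.92^2
E = 0.125 * 1025.9 * 9.81 * 3.6864
E = 4637.53 J/m^2

4637.53


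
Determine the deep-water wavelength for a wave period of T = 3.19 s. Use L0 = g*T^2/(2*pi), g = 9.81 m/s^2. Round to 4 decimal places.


L0 = g * T^2 / (2 * pi)
L0 = 9.81 * 3.19^2 / (2 * pi)
L0 = 9.81 * 10.1761 / 6.28319
L0 = 99.8275 / 6.28319
L0 = 15.8880 m

15.8880


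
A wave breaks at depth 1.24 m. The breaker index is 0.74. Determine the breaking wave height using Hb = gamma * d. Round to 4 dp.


Hb = gamma * d
Hb = 0.74 * 1.24
Hb = 0.9176 m

0.9176


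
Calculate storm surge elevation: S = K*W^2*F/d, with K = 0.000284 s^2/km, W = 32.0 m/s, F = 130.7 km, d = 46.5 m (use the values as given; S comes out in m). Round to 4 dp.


S = K * W^2 * F / d
W^2 = 32.0^2 = 1024.00
S = 0.000284 * 1024.00 * 130.7 / 46.5
Numerator = 0.000284 * 1024.00 * 130.7 = 38.009651
S = 38.009651 / 46.5 = 0.8174 m

0.8174


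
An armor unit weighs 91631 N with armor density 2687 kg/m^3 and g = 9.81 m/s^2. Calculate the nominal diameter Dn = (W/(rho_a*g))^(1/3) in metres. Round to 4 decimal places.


V = W / (rho_a * g)
V = 91631 / (2687 * 9.81)
V = 91631 / 26359.47
V = 3.476208 m^3
Dn = V^(1/3) = 3.476208^(1/3)
Dn = 1.5148 m

1.5148


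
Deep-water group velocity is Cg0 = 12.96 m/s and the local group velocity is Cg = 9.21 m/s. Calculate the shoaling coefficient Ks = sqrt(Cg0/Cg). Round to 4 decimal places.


Ks = sqrt(Cg0 / Cg)
Ks = sqrt(12.96 / 9.21)
Ks = sqrt(1.4072)
Ks = 1.1862

1.1862


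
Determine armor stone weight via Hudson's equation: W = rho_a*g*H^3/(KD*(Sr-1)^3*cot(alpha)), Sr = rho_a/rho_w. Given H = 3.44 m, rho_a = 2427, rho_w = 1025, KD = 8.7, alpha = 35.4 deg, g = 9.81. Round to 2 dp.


Sr = rho_a / rho_w = 2427 / 1025 = 2.367805
(Sr - 1) = 1.367805
(Sr - 1)^3 = 2.559013
cot(35.4) = 1 / tan(35.4) = 1 / 0.710663 = 1.407137
Numerator = 2427 * 9.81 * 3.44^3 = 969201.5755
Denominator = 8.7 * 2.559013 * 1.407137 = 31.327662
W = 969201.5755 / 31.327662
W = 30937.56 N

30937.56


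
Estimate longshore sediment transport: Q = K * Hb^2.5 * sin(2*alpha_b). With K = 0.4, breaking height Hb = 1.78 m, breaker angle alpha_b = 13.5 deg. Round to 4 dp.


Q = K * Hb^2.5 * sin(2 * alpha_b)
Hb^2.5 = 1.78^2.5 = 4.227173
sin(2 * 13.5) = sin(27.0) = 0.453990
Q = 0.4 * 4.227173 * 0.453990
Q = 0.7676 m^3/s

0.7676


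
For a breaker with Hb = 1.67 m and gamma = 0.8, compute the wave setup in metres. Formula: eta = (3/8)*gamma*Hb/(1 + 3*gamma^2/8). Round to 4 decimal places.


eta = (3/8) * gamma * Hb / (1 + 3*gamma^2/8)
Numerator = (3/8) * 0.8 * 1.67 = 0.501000
Denominator = 1 + 3*0.8^2/8 = 1 + 0.240000 = 1.240000
eta = 0.501000 / 1.240000
eta = 0.4040 m

0.4040


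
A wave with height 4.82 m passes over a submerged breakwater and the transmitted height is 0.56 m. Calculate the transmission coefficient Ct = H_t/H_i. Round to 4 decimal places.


Ct = H_t / H_i
Ct = 0.56 / 4.82
Ct = 0.1162

0.1162


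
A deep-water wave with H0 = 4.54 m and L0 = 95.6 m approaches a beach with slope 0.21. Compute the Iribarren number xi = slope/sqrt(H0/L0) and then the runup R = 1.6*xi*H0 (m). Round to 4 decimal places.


xi = slope / sqrt(H0/L0)
H0/L0 = 4.54/95.6 = 0.047490
sqrt(0.047490) = 0.217921
xi = 0.21 / 0.217921 = 0.963652
R = 1.6 * xi * H0 = 1.6 * 0.963652 * 4.54
R = 7.0000 m

7.0000


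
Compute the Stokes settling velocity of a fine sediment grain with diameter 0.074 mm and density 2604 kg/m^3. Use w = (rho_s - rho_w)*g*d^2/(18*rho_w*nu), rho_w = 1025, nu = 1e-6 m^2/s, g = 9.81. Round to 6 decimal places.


w = (rho_s - rho_w) * g * d^2 / (18 * rho_w * nu)
d = 0.074 mm = 0.000074 m
rho_s - rho_w = 2604 - 1025 = 1579
Numerator = 1579 * 9.81 * (0.000074)^2 = 0.000084823185
Denominator = 18 * 1025 * 1e-6 = 0.018450
w = 0.004597 m/s

0.004597


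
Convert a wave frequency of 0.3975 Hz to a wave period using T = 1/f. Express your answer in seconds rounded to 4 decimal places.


T = 1 / f
T = 1 / 0.3975
T = 2.5157 s

2.5157


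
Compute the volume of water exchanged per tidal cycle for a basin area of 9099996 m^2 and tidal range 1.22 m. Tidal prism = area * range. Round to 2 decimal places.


Tidal prism = Area * Tidal range
P = 9099996 * 1.22
P = 11101995.12 m^3

11101995.12


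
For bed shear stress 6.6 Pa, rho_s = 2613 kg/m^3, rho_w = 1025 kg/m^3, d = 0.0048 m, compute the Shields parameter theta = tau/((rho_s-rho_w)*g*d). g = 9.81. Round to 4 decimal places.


theta = tau / ((rho_s - rho_w) * g * d)
rho_s - rho_w = 2613 - 1025 = 1588
Denominator = 1588 * 9.81 * 0.0048 = 74.775744
theta = 6.6 / 74.775744
theta = 0.0883

0.0883


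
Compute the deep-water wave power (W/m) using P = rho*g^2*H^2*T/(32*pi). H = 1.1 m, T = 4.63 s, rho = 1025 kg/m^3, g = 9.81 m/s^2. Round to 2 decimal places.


P = rho * g^2 * H^2 * T / (32 * pi)
P = 1025 * 9.81^2 * 1.1^2 * 4.63 / (32 * pi)
P = 1025 * 96.2361 * 1.2100 * 4.63 / 100.53096
P = 5497.03 W/m

5497.03


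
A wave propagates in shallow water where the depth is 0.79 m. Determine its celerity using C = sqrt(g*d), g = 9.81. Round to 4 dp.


Using the shallow-water approximation:
C = sqrt(g * d) = sqrt(9.81 * 0.79)
C = sqrt(7.7499)
C = 2.7839 m/s

2.7839


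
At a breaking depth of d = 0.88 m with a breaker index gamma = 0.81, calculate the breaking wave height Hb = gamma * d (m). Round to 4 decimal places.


Hb = gamma * d
Hb = 0.81 * 0.88
Hb = 0.7128 m

0.7128


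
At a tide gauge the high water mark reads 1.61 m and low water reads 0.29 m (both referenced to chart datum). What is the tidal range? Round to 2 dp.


Tidal range = High water - Low water
Tidal range = 1.61 - (0.29)
Tidal range = 1.32 m

1.32


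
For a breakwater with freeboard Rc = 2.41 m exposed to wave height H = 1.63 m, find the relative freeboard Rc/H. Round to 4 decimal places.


Relative freeboard = Rc / H
= 2.41 / 1.63
= 1.4785

1.4785


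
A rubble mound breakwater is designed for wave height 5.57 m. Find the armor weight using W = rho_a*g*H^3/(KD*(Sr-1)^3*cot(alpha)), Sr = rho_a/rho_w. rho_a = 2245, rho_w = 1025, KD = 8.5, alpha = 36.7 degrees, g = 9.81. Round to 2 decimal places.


Sr = rho_a / rho_w = 2245 / 1025 = 2.190244
(Sr - 1) = 1.190244
(Sr - 1)^3 = 1.686195
cot(36.7) = 1 / tan(36.7) = 1 / 0.745377 = 1.341603
Numerator = 2245 * 9.81 * 5.57^3 = 3805843.6099
Denominator = 8.5 * 1.686195 * 1.341603 = 19.228740
W = 3805843.6099 / 19.228740
W = 197924.76 N

197924.76


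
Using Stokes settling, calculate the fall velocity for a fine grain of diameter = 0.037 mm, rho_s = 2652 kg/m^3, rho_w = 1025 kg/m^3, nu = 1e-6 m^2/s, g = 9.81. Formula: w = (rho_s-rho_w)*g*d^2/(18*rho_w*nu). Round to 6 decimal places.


w = (rho_s - rho_w) * g * d^2 / (18 * rho_w * nu)
d = 0.037 mm = 0.000037 m
rho_s - rho_w = 2652 - 1025 = 1627
Numerator = 1627 * 9.81 * (0.000037)^2 = 0.000021850431
Denominator = 18 * 1025 * 1e-6 = 0.018450
w = 0.001184 m/s

0.001184


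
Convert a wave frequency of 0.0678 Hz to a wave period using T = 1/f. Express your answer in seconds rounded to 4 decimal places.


T = 1 / f
T = 1 / 0.0678
T = 14.7493 s

14.7493


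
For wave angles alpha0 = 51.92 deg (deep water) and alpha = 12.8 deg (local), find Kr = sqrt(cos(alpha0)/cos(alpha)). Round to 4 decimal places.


Kr = sqrt(cos(alpha0) / cos(alpha))
cos(51.92) = 0.616761
cos(12.8) = 0.975149
Kr = sqrt(0.616761 / 0.975149)
Kr = sqrt(0.632479)
Kr = 0.7953

0.7953


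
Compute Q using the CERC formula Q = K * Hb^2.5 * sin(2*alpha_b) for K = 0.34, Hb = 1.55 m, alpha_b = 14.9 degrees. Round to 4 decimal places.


Q = K * Hb^2.5 * sin(2 * alpha_b)
Hb^2.5 = 1.55^2.5 = 2.991088
sin(2 * 14.9) = sin(29.8) = 0.496974
Q = 0.34 * 2.991088 * 0.496974
Q = 0.5054 m^3/s

0.5054


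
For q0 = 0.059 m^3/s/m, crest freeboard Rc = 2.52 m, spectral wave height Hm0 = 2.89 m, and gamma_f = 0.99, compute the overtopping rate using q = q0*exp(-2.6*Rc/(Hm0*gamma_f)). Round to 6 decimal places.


q = q0 * exp(-2.6 * Rc / (Hm0 * gamma_f))
Exponent = -2.6 * 2.52 / (2.89 * 0.99)
= -2.6 * 2.52 / 2.8611
= -2.290028
exp(-2.290028) = 0.101264
q = 0.059 * 0.101264
q = 0.005975 m^3/s/m

0.005975


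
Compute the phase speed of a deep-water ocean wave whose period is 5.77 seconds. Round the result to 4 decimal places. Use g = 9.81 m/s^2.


We use the deep-water celerity formula:
C = g * T / (2 * pi)
C = 9.81 * 5.77 / (2 * 3.14159...)
C = 56.603700 / 6.283185
C = 9.0088 m/s

9.0088


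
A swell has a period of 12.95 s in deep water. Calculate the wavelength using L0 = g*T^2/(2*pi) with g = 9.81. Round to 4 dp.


L0 = g * T^2 / (2 * pi)
L0 = 9.81 * 12.95^2 / (2 * pi)
L0 = 9.81 * 167.7025 / 6.28319
L0 = 1645.1615 / 6.28319
L0 = 261.8356 m

261.8356


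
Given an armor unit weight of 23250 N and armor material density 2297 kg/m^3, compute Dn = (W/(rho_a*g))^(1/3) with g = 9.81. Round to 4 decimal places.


V = W / (rho_a * g)
V = 23250 / (2297 * 9.81)
V = 23250 / 22533.57
V = 1.031794 m^3
Dn = V^(1/3) = 1.031794^(1/3)
Dn = 1.0105 m

1.0105


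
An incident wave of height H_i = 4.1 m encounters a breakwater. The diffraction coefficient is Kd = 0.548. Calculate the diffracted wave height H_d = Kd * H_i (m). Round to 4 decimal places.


H_d = Kd * H_i
H_d = 0.548 * 4.1
H_d = 2.2468 m

2.2468


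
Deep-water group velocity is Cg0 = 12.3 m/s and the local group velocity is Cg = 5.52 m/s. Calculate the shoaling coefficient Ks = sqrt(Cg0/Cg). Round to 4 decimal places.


Ks = sqrt(Cg0 / Cg)
Ks = sqrt(12.3 / 5.52)
Ks = sqrt(2.2283)
Ks = 1.4927

1.4927


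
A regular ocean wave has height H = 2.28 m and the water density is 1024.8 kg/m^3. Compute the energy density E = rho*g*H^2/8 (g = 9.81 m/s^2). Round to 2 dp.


E = (1/8) * rho * g * H^2
E = (1/8) * 1024.8 * 9.81 * 2.28^2
E = 0.125 * 1024.8 * 9.81 * 5.1984
E = 6532.63 J/m^2

6532.63


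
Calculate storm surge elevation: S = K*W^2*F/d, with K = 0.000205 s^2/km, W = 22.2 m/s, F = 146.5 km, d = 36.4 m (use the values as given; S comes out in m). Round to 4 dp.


S = K * W^2 * F / d
W^2 = 22.2^2 = 492.84
S = 0.000205 * 492.84 * 146.5 / 36.4
Numerator = 0.000205 * 492.84 * 146.5 = 14.801217
S = 14.801217 / 36.4 = 0.4066 m

0.4066


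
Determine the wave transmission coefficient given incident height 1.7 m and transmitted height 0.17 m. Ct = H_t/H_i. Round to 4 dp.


Ct = H_t / H_i
Ct = 0.17 / 1.7
Ct = 0.1000

0.1000


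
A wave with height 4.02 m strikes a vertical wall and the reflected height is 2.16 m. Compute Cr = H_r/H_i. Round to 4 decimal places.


Cr = H_r / H_i
Cr = 2.16 / 4.02
Cr = 0.5373

0.5373


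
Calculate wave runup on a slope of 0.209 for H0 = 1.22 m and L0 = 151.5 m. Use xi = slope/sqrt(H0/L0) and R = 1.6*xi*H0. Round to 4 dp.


xi = slope / sqrt(H0/L0)
H0/L0 = 1.22/151.5 = 0.008053
sqrt(0.008053) = 0.089737
xi = 0.209 / 0.089737 = 2.329017
R = 1.6 * xi * H0 = 1.6 * 2.329017 * 1.22
R = 4.5462 m

4.5462


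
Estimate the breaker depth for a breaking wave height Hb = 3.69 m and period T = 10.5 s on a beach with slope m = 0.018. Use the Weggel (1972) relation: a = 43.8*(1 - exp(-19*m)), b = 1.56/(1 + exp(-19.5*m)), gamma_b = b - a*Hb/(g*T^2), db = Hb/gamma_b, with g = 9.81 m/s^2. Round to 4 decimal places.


a = 43.8 * (1 - exp(-19 * m))
exp(-19 * 0.018) = exp(-0.3420) = 0.710348
a = 43.8 * (1 - 0.710348) = 12.686749
b = 1.56 / (1 + exp(-19.5 * m))
exp(-19.5 * 0.018) = exp(-0.3510) = 0.703984
b = 1.56 / (1 + 0.703984) = 0.915502
Hb / (g * T^2) = 3.69 / (9.81 * 10.5^2) = 3.69 / 1081.5525 = 0.00341176
gamma_b = b - a * Hb/(g*T^2) = 0.915502 - 12.686749 * 0.00341176 = 0.872218
db = Hb / gamma_b = 3.69 / 0.872218
db = 4.2306 m

4.2306


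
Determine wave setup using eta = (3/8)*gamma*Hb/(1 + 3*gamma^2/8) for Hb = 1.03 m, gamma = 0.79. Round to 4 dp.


eta = (3/8) * gamma * Hb / (1 + 3*gamma^2/8)
Numerator = (3/8) * 0.79 * 1.03 = 0.305138
Denominator = 1 + 3*0.79^2/8 = 1 + 0.234038 = 1.234038
eta = 0.305138 / 1.234038
eta = 0.2473 m

0.2473


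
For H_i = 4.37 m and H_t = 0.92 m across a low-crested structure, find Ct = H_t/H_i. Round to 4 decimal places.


Ct = H_t / H_i
Ct = 0.92 / 4.37
Ct = 0.2105

0.2105


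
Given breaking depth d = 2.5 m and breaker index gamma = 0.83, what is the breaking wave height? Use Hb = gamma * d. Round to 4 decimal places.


Hb = gamma * d
Hb = 0.83 * 2.5
Hb = 2.0750 m

2.0750


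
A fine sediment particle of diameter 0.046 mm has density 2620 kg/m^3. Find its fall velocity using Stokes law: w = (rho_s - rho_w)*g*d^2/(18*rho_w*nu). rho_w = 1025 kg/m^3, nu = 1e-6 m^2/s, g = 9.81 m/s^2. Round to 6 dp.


w = (rho_s - rho_w) * g * d^2 / (18 * rho_w * nu)
d = 0.046 mm = 0.000046 m
rho_s - rho_w = 2620 - 1025 = 1595
Numerator = 1595 * 9.81 * (0.000046)^2 = 0.000033108946
Denominator = 18 * 1025 * 1e-6 = 0.018450
w = 0.001795 m/s

0.001795


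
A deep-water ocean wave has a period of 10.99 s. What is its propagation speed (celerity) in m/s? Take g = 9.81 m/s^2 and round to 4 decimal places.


We use the deep-water celerity formula:
C = g * T / (2 * pi)
C = 9.81 * 10.99 / (2 * 3.14159...)
C = 107.811900 / 6.283185
C = 17.1588 m/s

17.1588


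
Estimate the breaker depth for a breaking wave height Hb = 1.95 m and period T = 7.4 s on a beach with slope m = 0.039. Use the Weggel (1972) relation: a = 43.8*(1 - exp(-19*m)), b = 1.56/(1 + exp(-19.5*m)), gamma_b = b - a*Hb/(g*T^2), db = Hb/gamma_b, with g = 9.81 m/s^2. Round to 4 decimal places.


a = 43.8 * (1 - exp(-19 * m))
exp(-19 * 0.039) = exp(-0.7410) = 0.476637
a = 43.8 * (1 - 0.476637) = 22.923298
b = 1.56 / (1 + exp(-19.5 * m))
exp(-19.5 * 0.039) = exp(-0.7605) = 0.467433
b = 1.56 / (1 + 0.467433) = 1.063081
Hb / (g * T^2) = 1.95 / (9.81 * 7.4^2) = 1.95 / 537.1956 = 0.00362996
gamma_b = b - a * Hb/(g*T^2) = 1.063081 - 22.923298 * 0.00362996 = 0.979870
db = Hb / gamma_b = 1.95 / 0.979870
db = 1.9901 m

1.9901


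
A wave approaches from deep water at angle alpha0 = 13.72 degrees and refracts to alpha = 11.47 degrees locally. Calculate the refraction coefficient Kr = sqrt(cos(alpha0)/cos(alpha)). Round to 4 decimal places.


Kr = sqrt(cos(alpha0) / cos(alpha))
cos(13.72) = 0.971466
cos(11.47) = 0.980029
Kr = sqrt(0.971466 / 0.980029)
Kr = sqrt(0.991263)
Kr = 0.9956

0.9956


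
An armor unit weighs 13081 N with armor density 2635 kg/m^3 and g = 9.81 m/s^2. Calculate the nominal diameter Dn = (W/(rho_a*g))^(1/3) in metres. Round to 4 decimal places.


V = W / (rho_a * g)
V = 13081 / (2635 * 9.81)
V = 13081 / 25849.35
V = 0.506048 m^3
Dn = V^(1/3) = 0.506048^(1/3)
Dn = 0.7969 m

0.7969


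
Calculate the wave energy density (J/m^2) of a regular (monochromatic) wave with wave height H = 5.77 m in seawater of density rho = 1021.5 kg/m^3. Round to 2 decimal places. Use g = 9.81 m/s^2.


E = (1/8) * rho * g * H^2
E = (1/8) * 1021.5 * 9.81 * 5.77^2
E = 0.125 * 1021.5 * 9.81 * 33.2929
E = 41703.17 J/m^2

41703.17


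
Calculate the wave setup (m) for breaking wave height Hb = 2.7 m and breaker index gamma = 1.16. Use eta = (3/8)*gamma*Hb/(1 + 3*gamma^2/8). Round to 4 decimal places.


eta = (3/8) * gamma * Hb / (1 + 3*gamma^2/8)
Numerator = (3/8) * 1.16 * 2.7 = 1.174500
Denominator = 1 + 3*1.16^2/8 = 1 + 0.504600 = 1.504600
eta = 1.174500 / 1.504600
eta = 0.7806 m

0.7806


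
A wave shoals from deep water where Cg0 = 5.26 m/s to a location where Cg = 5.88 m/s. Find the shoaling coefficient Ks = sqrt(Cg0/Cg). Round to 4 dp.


Ks = sqrt(Cg0 / Cg)
Ks = sqrt(5.26 / 5.88)
Ks = sqrt(0.8946)
Ks = 0.9458

0.9458


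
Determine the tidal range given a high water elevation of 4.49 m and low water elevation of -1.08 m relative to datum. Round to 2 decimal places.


Tidal range = High water - Low water
Tidal range = 4.49 - (-1.08)
Tidal range = 5.57 m

5.57


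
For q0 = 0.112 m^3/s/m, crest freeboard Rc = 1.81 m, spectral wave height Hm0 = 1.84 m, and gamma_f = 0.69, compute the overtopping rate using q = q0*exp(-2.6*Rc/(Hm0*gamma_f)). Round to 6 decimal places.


q = q0 * exp(-2.6 * Rc / (Hm0 * gamma_f))
Exponent = -2.6 * 1.81 / (1.84 * 0.69)
= -2.6 * 1.81 / 1.2696
= -3.706679
exp(-3.706679) = 0.024559
q = 0.112 * 0.024559
q = 0.002751 m^3/s/m

0.002751


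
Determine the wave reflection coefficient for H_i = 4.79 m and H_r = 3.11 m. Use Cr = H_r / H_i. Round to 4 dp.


Cr = H_r / H_i
Cr = 3.11 / 4.79
Cr = 0.6493

0.6493


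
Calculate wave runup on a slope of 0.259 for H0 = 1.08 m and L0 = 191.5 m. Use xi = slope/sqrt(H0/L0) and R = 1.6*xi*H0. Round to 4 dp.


xi = slope / sqrt(H0/L0)
H0/L0 = 1.08/191.5 = 0.005640
sqrt(0.005640) = 0.075098
xi = 0.259 / 0.075098 = 3.448834
R = 1.6 * xi * H0 = 1.6 * 3.448834 * 1.08
R = 5.9596 m

5.9596


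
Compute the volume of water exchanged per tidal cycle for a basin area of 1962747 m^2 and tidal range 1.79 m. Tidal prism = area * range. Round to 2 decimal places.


Tidal prism = Area * Tidal range
P = 1962747 * 1.79
P = 3513317.13 m^3

3513317.13


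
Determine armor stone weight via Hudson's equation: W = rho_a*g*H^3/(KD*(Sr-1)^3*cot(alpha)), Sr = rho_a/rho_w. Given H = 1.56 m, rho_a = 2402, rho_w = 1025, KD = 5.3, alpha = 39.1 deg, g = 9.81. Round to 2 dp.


Sr = rho_a / rho_w = 2402 / 1025 = 2.343415
(Sr - 1) = 1.343415
(Sr - 1)^3 = 2.424545
cot(39.1) = 1 / tan(39.1) = 1 / 0.812678 = 1.230500
Numerator = 2402 * 9.81 * 1.56^3 = 89457.3040
Denominator = 5.3 * 2.424545 * 1.230500 = 15.812029
W = 89457.3040 / 15.812029
W = 5657.55 N

5657.55


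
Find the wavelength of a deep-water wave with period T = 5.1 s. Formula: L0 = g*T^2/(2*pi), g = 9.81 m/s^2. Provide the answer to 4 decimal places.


L0 = g * T^2 / (2 * pi)
L0 = 9.81 * 5.1^2 / (2 * pi)
L0 = 9.81 * 26.0100 / 6.28319
L0 = 255.1581 / 6.28319
L0 = 40.6097 m

40.6097


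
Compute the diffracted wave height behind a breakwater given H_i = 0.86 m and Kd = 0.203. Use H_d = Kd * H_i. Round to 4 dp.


H_d = Kd * H_i
H_d = 0.203 * 0.86
H_d = 0.1746 m

0.1746


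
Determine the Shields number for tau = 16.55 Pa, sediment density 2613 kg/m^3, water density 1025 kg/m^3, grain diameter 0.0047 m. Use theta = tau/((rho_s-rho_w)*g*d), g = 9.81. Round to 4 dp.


theta = tau / ((rho_s - rho_w) * g * d)
rho_s - rho_w = 2613 - 1025 = 1588
Denominator = 1588 * 9.81 * 0.0047 = 73.217916
theta = 16.55 / 73.217916
theta = 0.2260

0.2260


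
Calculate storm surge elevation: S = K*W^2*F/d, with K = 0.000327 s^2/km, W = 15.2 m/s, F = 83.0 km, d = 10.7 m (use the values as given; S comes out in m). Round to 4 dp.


S = K * W^2 * F / d
W^2 = 15.2^2 = 231.04
S = 0.000327 * 231.04 * 83.0 / 10.7
Numerator = 0.000327 * 231.04 * 83.0 = 6.270657
S = 6.270657 / 10.7 = 0.5860 m

0.5860


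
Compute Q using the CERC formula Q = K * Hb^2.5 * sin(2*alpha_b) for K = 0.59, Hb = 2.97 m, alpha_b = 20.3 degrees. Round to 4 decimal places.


Q = K * Hb^2.5 * sin(2 * alpha_b)
Hb^2.5 = 2.97^2.5 = 15.201664
sin(2 * 20.3) = sin(40.6) = 0.650774
Q = 0.59 * 15.201664 * 0.650774
Q = 5.8368 m^3/s

5.8368


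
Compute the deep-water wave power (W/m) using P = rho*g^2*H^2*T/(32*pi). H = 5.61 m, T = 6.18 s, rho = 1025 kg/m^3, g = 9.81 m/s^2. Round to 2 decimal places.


P = rho * g^2 * H^2 * T / (32 * pi)
P = 1025 * 9.81^2 * 5.61^2 * 6.18 / (32 * pi)
P = 1025 * 96.2361 * 31.4721 * 6.18 / 100.53096
P = 190843.00 W/m

190843.00


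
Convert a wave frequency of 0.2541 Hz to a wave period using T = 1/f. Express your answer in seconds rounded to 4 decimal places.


T = 1 / f
T = 1 / 0.2541
T = 3.9355 s

3.9355


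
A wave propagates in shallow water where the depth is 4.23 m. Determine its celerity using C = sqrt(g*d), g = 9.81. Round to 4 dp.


Using the shallow-water approximation:
C = sqrt(g * d) = sqrt(9.81 * 4.23)
C = sqrt(41.4963)
C = 6.4418 m/s

6.4418


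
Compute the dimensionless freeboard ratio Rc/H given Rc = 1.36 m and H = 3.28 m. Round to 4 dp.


Relative freeboard = Rc / H
= 1.36 / 3.28
= 0.4146

0.4146


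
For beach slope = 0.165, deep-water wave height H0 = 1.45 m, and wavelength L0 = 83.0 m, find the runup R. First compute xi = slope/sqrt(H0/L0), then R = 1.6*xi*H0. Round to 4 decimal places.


xi = slope / sqrt(H0/L0)
H0/L0 = 1.45/83.0 = 0.017470
sqrt(0.017470) = 0.132174
xi = 0.165 / 0.132174 = 1.248358
R = 1.6 * xi * H0 = 1.6 * 1.248358 * 1.45
R = 2.8962 m

2.8962


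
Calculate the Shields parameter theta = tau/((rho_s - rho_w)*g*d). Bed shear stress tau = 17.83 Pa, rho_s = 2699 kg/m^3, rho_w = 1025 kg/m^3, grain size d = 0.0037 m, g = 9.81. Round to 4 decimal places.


theta = tau / ((rho_s - rho_w) * g * d)
rho_s - rho_w = 2699 - 1025 = 1674
Denominator = 1674 * 9.81 * 0.0037 = 60.761178
theta = 17.83 / 60.761178
theta = 0.2934

0.2934


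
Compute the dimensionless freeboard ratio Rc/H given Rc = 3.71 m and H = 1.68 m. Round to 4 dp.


Relative freeboard = Rc / H
= 3.71 / 1.68
= 2.2083

2.2083


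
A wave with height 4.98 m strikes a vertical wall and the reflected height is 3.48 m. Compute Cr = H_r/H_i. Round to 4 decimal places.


Cr = H_r / H_i
Cr = 3.48 / 4.98
Cr = 0.6988

0.6988


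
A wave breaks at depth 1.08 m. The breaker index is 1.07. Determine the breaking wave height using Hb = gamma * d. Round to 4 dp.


Hb = gamma * d
Hb = 1.07 * 1.08
Hb = 1.1556 m

1.1556


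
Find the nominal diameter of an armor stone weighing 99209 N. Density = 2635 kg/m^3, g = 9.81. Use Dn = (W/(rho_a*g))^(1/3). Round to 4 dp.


V = W / (rho_a * g)
V = 99209 / (2635 * 9.81)
V = 99209 / 25849.35
V = 3.837969 m^3
Dn = V^(1/3) = 3.837969^(1/3)
Dn = 1.5657 m

1.5657


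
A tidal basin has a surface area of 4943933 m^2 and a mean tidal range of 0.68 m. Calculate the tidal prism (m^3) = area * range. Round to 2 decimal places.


Tidal prism = Area * Tidal range
P = 4943933 * 0.68
P = 3361874.44 m^3

3361874.44


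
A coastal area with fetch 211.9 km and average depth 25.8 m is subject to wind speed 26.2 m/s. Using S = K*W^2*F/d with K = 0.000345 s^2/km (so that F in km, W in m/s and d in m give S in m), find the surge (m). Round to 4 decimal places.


S = K * W^2 * F / d
W^2 = 26.2^2 = 686.44
S = 0.000345 * 686.44 * 211.9 / 25.8
Numerator = 0.000345 * 686.44 * 211.9 = 50.182539
S = 50.182539 / 25.8 = 1.9451 m

1.9451


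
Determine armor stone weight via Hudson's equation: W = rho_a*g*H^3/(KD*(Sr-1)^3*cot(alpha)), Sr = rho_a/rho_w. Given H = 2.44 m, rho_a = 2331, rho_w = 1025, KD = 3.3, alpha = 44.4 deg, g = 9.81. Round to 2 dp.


Sr = rho_a / rho_w = 2331 / 1025 = 2.274146
(Sr - 1) = 1.274146
(Sr - 1)^3 = 2.068511
cot(44.4) = 1 / tan(44.4) = 1 / 0.979272 = 1.021166
Numerator = 2331 * 9.81 * 2.44^3 = 332185.5677
Denominator = 3.3 * 2.068511 * 1.021166 = 6.970571
W = 332185.5677 / 6.970571
W = 47655.43 N

47655.43


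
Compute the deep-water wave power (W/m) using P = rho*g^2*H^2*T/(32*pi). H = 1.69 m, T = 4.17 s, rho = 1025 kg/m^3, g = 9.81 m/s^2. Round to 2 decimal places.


P = rho * g^2 * H^2 * T / (32 * pi)
P = 1025 * 9.81^2 * 1.69^2 * 4.17 / (32 * pi)
P = 1025 * 96.2361 * 2.8561 * 4.17 / 100.53096
P = 11686.15 W/m

11686.15


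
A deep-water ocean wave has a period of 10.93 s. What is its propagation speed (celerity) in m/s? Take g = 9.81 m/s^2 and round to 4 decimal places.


We use the deep-water celerity formula:
C = g * T / (2 * pi)
C = 9.81 * 10.93 / (2 * 3.14159...)
C = 107.223300 / 6.283185
C = 17.0651 m/s

17.0651


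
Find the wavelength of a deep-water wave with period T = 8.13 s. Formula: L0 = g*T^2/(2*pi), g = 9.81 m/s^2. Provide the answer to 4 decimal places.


L0 = g * T^2 / (2 * pi)
L0 = 9.81 * 8.13^2 / (2 * pi)
L0 = 9.81 * 66.0969 / 6.28319
L0 = 648.4106 / 6.28319
L0 = 103.1978 m

103.1978


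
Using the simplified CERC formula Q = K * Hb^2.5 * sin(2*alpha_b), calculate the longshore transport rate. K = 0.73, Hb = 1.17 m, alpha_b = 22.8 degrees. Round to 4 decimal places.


Q = K * Hb^2.5 * sin(2 * alpha_b)
Hb^2.5 = 1.17^2.5 = 1.480692
sin(2 * 22.8) = sin(45.6) = 0.714473
Q = 0.73 * 1.480692 * 0.714473
Q = 0.7723 m^3/s

0.7723


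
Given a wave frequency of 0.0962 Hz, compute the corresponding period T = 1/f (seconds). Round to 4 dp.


T = 1 / f
T = 1 / 0.0962
T = 10.3950 s

10.3950


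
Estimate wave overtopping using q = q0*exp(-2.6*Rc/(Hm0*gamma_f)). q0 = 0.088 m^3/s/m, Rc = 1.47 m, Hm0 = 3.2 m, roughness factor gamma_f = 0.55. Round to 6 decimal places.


q = q0 * exp(-2.6 * Rc / (Hm0 * gamma_f))
Exponent = -2.6 * 1.47 / (3.2 * 0.55)
= -2.6 * 1.47 / 1.7600
= -2.171591
exp(-2.171591) = 0.113996
q = 0.088 * 0.113996
q = 0.010032 m^3/s/m

0.010032


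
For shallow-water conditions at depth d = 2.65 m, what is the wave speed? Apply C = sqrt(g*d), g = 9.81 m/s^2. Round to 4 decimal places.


Using the shallow-water approximation:
C = sqrt(g * d) = sqrt(9.81 * 2.65)
C = sqrt(25.9965)
C = 5.0987 m/s

5.0987


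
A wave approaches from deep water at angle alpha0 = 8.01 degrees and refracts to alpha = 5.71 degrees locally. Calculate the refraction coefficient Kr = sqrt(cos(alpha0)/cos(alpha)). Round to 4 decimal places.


Kr = sqrt(cos(alpha0) / cos(alpha))
cos(8.01) = 0.990244
cos(5.71) = 0.995038
Kr = sqrt(0.990244 / 0.995038)
Kr = sqrt(0.995182)
Kr = 0.9976

0.9976


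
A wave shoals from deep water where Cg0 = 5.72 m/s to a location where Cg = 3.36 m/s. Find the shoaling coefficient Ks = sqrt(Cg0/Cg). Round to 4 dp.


Ks = sqrt(Cg0 / Cg)
Ks = sqrt(5.72 / 3.36)
Ks = sqrt(1.7024)
Ks = 1.3048

1.3048


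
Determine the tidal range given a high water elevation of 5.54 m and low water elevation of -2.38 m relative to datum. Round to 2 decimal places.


Tidal range = High water - Low water
Tidal range = 5.54 - (-2.38)
Tidal range = 7.92 m

7.92


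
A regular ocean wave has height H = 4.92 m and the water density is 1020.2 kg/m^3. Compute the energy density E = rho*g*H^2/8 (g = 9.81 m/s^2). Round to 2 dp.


E = (1/8) * rho * g * H^2
E = (1/8) * 1020.2 * 9.81 * 4.92^2
E = 0.125 * 1020.2 * 9.81 * 24.2064
E = 30282.70 J/m^2

30282.70


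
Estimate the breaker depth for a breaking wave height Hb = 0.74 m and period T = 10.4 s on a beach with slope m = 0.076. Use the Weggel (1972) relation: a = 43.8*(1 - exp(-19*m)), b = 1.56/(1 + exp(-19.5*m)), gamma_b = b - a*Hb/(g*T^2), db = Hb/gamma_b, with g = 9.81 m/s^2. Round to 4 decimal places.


a = 43.8 * (1 - exp(-19 * m))
exp(-19 * 0.076) = exp(-1.4440) = 0.235982
a = 43.8 * (1 - 0.235982) = 33.463991
b = 1.56 / (1 + exp(-19.5 * m))
exp(-19.5 * 0.076) = exp(-1.4820) = 0.227183
b = 1.56 / (1 + 0.227183) = 1.271204
Hb / (g * T^2) = 0.74 / (9.81 * 10.4^2) = 0.74 / 1061.0496 = 0.00069742
gamma_b = b - a * Hb/(g*T^2) = 1.271204 - 33.463991 * 0.00069742 = 1.247866
db = Hb / gamma_b = 0.74 / 1.247866
db = 0.5930 m

0.5930


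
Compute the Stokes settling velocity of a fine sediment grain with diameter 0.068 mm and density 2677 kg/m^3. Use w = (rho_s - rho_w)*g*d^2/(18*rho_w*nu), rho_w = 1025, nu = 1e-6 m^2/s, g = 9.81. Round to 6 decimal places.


w = (rho_s - rho_w) * g * d^2 / (18 * rho_w * nu)
d = 0.068 mm = 0.000068 m
rho_s - rho_w = 2677 - 1025 = 1652
Numerator = 1652 * 9.81 * (0.000068)^2 = 0.000074937099
Denominator = 18 * 1025 * 1e-6 = 0.018450
w = 0.004062 m/s

0.004062


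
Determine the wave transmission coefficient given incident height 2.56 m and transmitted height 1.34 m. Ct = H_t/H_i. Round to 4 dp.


Ct = H_t / H_i
Ct = 1.34 / 2.56
Ct = 0.5234

0.5234


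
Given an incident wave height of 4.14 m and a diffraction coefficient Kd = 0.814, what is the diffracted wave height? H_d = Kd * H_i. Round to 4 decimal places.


H_d = Kd * H_i
H_d = 0.814 * 4.14
H_d = 3.3700 m

3.3700


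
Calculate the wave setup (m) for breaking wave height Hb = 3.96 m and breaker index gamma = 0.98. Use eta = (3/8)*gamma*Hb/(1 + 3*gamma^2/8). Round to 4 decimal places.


eta = (3/8) * gamma * Hb / (1 + 3*gamma^2/8)
Numerator = (3/8) * 0.98 * 3.96 = 1.455300
Denominator = 1 + 3*0.98^2/8 = 1 + 0.360150 = 1.360150
eta = 1.455300 / 1.360150
eta = 1.0700 m

1.0700
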